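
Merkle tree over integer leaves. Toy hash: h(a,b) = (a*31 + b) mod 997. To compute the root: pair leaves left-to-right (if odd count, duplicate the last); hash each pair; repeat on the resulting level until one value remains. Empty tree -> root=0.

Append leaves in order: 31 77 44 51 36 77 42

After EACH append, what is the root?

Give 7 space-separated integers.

After append 31 (leaves=[31]):
  L0: [31]
  root=31
After append 77 (leaves=[31, 77]):
  L0: [31, 77]
  L1: h(31,77)=(31*31+77)%997=41 -> [41]
  root=41
After append 44 (leaves=[31, 77, 44]):
  L0: [31, 77, 44]
  L1: h(31,77)=(31*31+77)%997=41 h(44,44)=(44*31+44)%997=411 -> [41, 411]
  L2: h(41,411)=(41*31+411)%997=685 -> [685]
  root=685
After append 51 (leaves=[31, 77, 44, 51]):
  L0: [31, 77, 44, 51]
  L1: h(31,77)=(31*31+77)%997=41 h(44,51)=(44*31+51)%997=418 -> [41, 418]
  L2: h(41,418)=(41*31+418)%997=692 -> [692]
  root=692
After append 36 (leaves=[31, 77, 44, 51, 36]):
  L0: [31, 77, 44, 51, 36]
  L1: h(31,77)=(31*31+77)%997=41 h(44,51)=(44*31+51)%997=418 h(36,36)=(36*31+36)%997=155 -> [41, 418, 155]
  L2: h(41,418)=(41*31+418)%997=692 h(155,155)=(155*31+155)%997=972 -> [692, 972]
  L3: h(692,972)=(692*31+972)%997=490 -> [490]
  root=490
After append 77 (leaves=[31, 77, 44, 51, 36, 77]):
  L0: [31, 77, 44, 51, 36, 77]
  L1: h(31,77)=(31*31+77)%997=41 h(44,51)=(44*31+51)%997=418 h(36,77)=(36*31+77)%997=196 -> [41, 418, 196]
  L2: h(41,418)=(41*31+418)%997=692 h(196,196)=(196*31+196)%997=290 -> [692, 290]
  L3: h(692,290)=(692*31+290)%997=805 -> [805]
  root=805
After append 42 (leaves=[31, 77, 44, 51, 36, 77, 42]):
  L0: [31, 77, 44, 51, 36, 77, 42]
  L1: h(31,77)=(31*31+77)%997=41 h(44,51)=(44*31+51)%997=418 h(36,77)=(36*31+77)%997=196 h(42,42)=(42*31+42)%997=347 -> [41, 418, 196, 347]
  L2: h(41,418)=(41*31+418)%997=692 h(196,347)=(196*31+347)%997=441 -> [692, 441]
  L3: h(692,441)=(692*31+441)%997=956 -> [956]
  root=956

Answer: 31 41 685 692 490 805 956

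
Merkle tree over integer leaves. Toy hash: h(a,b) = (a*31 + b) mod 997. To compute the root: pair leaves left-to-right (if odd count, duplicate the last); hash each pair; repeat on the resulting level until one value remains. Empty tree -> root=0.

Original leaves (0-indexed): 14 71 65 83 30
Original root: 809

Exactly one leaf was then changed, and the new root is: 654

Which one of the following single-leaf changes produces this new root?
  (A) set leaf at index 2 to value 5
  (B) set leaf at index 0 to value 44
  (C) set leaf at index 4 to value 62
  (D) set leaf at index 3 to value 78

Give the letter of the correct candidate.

Original leaves: [14, 71, 65, 83, 30]
Target new root: 654
Try each candidate change and compute the resulting root:
Candidate A: set leaf[2] = 5 -> leaves = [14, 71, 5, 83, 30]
  L0: [14, 71, 5, 83, 30]
  L1: h(14,71)=(14*31+71)%997=505 h(5,83)=(5*31+83)%997=238 h(30,30)=(30*31+30)%997=960 -> [505, 238, 960]
  L2: h(505,238)=(505*31+238)%997=938 h(960,960)=(960*31+960)%997=810 -> [938, 810]
  L3: h(938,810)=(938*31+810)%997=975 -> [975]
  root = 975 != target 654
Candidate B: set leaf[0] = 44 -> leaves = [44, 71, 65, 83, 30]
  L0: [44, 71, 65, 83, 30]
  L1: h(44,71)=(44*31+71)%997=438 h(65,83)=(65*31+83)%997=104 h(30,30)=(30*31+30)%997=960 -> [438, 104, 960]
  L2: h(438,104)=(438*31+104)%997=721 h(960,960)=(960*31+960)%997=810 -> [721, 810]
  L3: h(721,810)=(721*31+810)%997=230 -> [230]
  root = 230 != target 654
Candidate C: set leaf[4] = 62 -> leaves = [14, 71, 65, 83, 62]
  L0: [14, 71, 65, 83, 62]
  L1: h(14,71)=(14*31+71)%997=505 h(65,83)=(65*31+83)%997=104 h(62,62)=(62*31+62)%997=987 -> [505, 104, 987]
  L2: h(505,104)=(505*31+104)%997=804 h(987,987)=(987*31+987)%997=677 -> [804, 677]
  L3: h(804,677)=(804*31+677)%997=676 -> [676]
  root = 676 != target 654
Candidate D: set leaf[3] = 78 -> leaves = [14, 71, 65, 78, 30]
  L0: [14, 71, 65, 78, 30]
  L1: h(14,71)=(14*31+71)%997=505 h(65,78)=(65*31+78)%997=99 h(30,30)=(30*31+30)%997=960 -> [505, 99, 960]
  L2: h(505,99)=(505*31+99)%997=799 h(960,960)=(960*31+960)%997=810 -> [799, 810]
  L3: h(799,810)=(799*31+810)%997=654 -> [654]
  root = 654 == target 654  ** MATCH **
Candidate D produces the target root.

Answer: D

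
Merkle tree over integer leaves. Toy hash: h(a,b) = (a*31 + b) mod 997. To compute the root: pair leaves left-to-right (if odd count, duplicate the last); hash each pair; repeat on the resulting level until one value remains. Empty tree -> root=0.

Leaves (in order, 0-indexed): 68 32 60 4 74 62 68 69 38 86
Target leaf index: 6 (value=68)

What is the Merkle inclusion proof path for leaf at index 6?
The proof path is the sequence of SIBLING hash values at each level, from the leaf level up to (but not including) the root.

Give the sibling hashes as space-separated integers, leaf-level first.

Answer: 69 362 408 230

Derivation:
L0 (leaves): [68, 32, 60, 4, 74, 62, 68, 69, 38, 86], target index=6
L1: h(68,32)=(68*31+32)%997=146 [pair 0] h(60,4)=(60*31+4)%997=867 [pair 1] h(74,62)=(74*31+62)%997=362 [pair 2] h(68,69)=(68*31+69)%997=183 [pair 3] h(38,86)=(38*31+86)%997=267 [pair 4] -> [146, 867, 362, 183, 267]
  Sibling for proof at L0: 69
L2: h(146,867)=(146*31+867)%997=408 [pair 0] h(362,183)=(362*31+183)%997=438 [pair 1] h(267,267)=(267*31+267)%997=568 [pair 2] -> [408, 438, 568]
  Sibling for proof at L1: 362
L3: h(408,438)=(408*31+438)%997=125 [pair 0] h(568,568)=(568*31+568)%997=230 [pair 1] -> [125, 230]
  Sibling for proof at L2: 408
L4: h(125,230)=(125*31+230)%997=117 [pair 0] -> [117]
  Sibling for proof at L3: 230
Root: 117
Proof path (sibling hashes from leaf to root): [69, 362, 408, 230]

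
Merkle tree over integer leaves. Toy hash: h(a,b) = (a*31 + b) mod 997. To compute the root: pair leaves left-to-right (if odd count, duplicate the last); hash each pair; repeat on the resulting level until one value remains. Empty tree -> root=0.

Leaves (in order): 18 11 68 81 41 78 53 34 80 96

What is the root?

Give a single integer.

L0: [18, 11, 68, 81, 41, 78, 53, 34, 80, 96]
L1: h(18,11)=(18*31+11)%997=569 h(68,81)=(68*31+81)%997=195 h(41,78)=(41*31+78)%997=352 h(53,34)=(53*31+34)%997=680 h(80,96)=(80*31+96)%997=582 -> [569, 195, 352, 680, 582]
L2: h(569,195)=(569*31+195)%997=885 h(352,680)=(352*31+680)%997=625 h(582,582)=(582*31+582)%997=678 -> [885, 625, 678]
L3: h(885,625)=(885*31+625)%997=144 h(678,678)=(678*31+678)%997=759 -> [144, 759]
L4: h(144,759)=(144*31+759)%997=238 -> [238]

Answer: 238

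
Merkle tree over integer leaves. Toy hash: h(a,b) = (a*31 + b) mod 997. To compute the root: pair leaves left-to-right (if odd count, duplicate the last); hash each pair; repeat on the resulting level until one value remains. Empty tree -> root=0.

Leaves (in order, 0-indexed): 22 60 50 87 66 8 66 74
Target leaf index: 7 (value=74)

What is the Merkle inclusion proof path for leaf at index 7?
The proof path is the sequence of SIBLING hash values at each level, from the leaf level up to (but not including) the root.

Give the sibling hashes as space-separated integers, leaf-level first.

Answer: 66 60 711

Derivation:
L0 (leaves): [22, 60, 50, 87, 66, 8, 66, 74], target index=7
L1: h(22,60)=(22*31+60)%997=742 [pair 0] h(50,87)=(50*31+87)%997=640 [pair 1] h(66,8)=(66*31+8)%997=60 [pair 2] h(66,74)=(66*31+74)%997=126 [pair 3] -> [742, 640, 60, 126]
  Sibling for proof at L0: 66
L2: h(742,640)=(742*31+640)%997=711 [pair 0] h(60,126)=(60*31+126)%997=989 [pair 1] -> [711, 989]
  Sibling for proof at L1: 60
L3: h(711,989)=(711*31+989)%997=99 [pair 0] -> [99]
  Sibling for proof at L2: 711
Root: 99
Proof path (sibling hashes from leaf to root): [66, 60, 711]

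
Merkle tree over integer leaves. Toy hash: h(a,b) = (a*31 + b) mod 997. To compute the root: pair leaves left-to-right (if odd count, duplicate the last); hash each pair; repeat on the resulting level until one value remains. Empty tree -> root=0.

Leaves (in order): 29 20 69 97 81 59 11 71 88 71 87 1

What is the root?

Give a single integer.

L0: [29, 20, 69, 97, 81, 59, 11, 71, 88, 71, 87, 1]
L1: h(29,20)=(29*31+20)%997=919 h(69,97)=(69*31+97)%997=242 h(81,59)=(81*31+59)%997=576 h(11,71)=(11*31+71)%997=412 h(88,71)=(88*31+71)%997=805 h(87,1)=(87*31+1)%997=704 -> [919, 242, 576, 412, 805, 704]
L2: h(919,242)=(919*31+242)%997=815 h(576,412)=(576*31+412)%997=322 h(805,704)=(805*31+704)%997=734 -> [815, 322, 734]
L3: h(815,322)=(815*31+322)%997=662 h(734,734)=(734*31+734)%997=557 -> [662, 557]
L4: h(662,557)=(662*31+557)%997=142 -> [142]

Answer: 142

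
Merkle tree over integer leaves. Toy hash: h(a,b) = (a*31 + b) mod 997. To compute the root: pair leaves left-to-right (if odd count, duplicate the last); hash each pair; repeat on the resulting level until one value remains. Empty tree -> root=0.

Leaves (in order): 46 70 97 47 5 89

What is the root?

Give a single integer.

L0: [46, 70, 97, 47, 5, 89]
L1: h(46,70)=(46*31+70)%997=499 h(97,47)=(97*31+47)%997=63 h(5,89)=(5*31+89)%997=244 -> [499, 63, 244]
L2: h(499,63)=(499*31+63)%997=577 h(244,244)=(244*31+244)%997=829 -> [577, 829]
L3: h(577,829)=(577*31+829)%997=770 -> [770]

Answer: 770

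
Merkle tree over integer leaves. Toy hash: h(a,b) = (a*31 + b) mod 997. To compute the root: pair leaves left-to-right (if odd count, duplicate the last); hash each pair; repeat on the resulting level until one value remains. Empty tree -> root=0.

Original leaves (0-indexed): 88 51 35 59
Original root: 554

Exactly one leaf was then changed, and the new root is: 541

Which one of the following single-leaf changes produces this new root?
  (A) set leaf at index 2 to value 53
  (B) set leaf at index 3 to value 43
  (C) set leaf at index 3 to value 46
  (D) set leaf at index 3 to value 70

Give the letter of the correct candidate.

Answer: C

Derivation:
Original leaves: [88, 51, 35, 59]
Target new root: 541
Try each candidate change and compute the resulting root:
Candidate A: set leaf[2] = 53 -> leaves = [88, 51, 53, 59]
  L0: [88, 51, 53, 59]
  L1: h(88,51)=(88*31+51)%997=785 h(53,59)=(53*31+59)%997=705 -> [785, 705]
  L2: h(785,705)=(785*31+705)%997=115 -> [115]
  root = 115 != target 541
Candidate B: set leaf[3] = 43 -> leaves = [88, 51, 35, 43]
  L0: [88, 51, 35, 43]
  L1: h(88,51)=(88*31+51)%997=785 h(35,43)=(35*31+43)%997=131 -> [785, 131]
  L2: h(785,131)=(785*31+131)%997=538 -> [538]
  root = 538 != target 541
Candidate C: set leaf[3] = 46 -> leaves = [88, 51, 35, 46]
  L0: [88, 51, 35, 46]
  L1: h(88,51)=(88*31+51)%997=785 h(35,46)=(35*31+46)%997=134 -> [785, 134]
  L2: h(785,134)=(785*31+134)%997=541 -> [541]
  root = 541 == target 541  ** MATCH **
Candidate D: set leaf[3] = 70 -> leaves = [88, 51, 35, 70]
  L0: [88, 51, 35, 70]
  L1: h(88,51)=(88*31+51)%997=785 h(35,70)=(35*31+70)%997=158 -> [785, 158]
  L2: h(785,158)=(785*31+158)%997=565 -> [565]
  root = 565 != target 541
Candidate C produces the target root.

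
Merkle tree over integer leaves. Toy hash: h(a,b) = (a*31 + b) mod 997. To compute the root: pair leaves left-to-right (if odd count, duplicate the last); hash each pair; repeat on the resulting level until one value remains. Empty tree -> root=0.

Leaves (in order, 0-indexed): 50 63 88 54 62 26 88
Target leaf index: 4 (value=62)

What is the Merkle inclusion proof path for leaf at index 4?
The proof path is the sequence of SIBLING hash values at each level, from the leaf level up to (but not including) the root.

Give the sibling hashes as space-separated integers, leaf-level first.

L0 (leaves): [50, 63, 88, 54, 62, 26, 88], target index=4
L1: h(50,63)=(50*31+63)%997=616 [pair 0] h(88,54)=(88*31+54)%997=788 [pair 1] h(62,26)=(62*31+26)%997=951 [pair 2] h(88,88)=(88*31+88)%997=822 [pair 3] -> [616, 788, 951, 822]
  Sibling for proof at L0: 26
L2: h(616,788)=(616*31+788)%997=941 [pair 0] h(951,822)=(951*31+822)%997=393 [pair 1] -> [941, 393]
  Sibling for proof at L1: 822
L3: h(941,393)=(941*31+393)%997=651 [pair 0] -> [651]
  Sibling for proof at L2: 941
Root: 651
Proof path (sibling hashes from leaf to root): [26, 822, 941]

Answer: 26 822 941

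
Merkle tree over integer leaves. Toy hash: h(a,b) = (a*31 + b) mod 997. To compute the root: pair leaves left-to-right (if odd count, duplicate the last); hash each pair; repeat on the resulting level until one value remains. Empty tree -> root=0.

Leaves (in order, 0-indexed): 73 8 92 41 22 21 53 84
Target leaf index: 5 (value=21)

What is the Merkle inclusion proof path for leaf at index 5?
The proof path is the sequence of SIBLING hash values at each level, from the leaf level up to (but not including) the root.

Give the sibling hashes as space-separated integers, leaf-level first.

L0 (leaves): [73, 8, 92, 41, 22, 21, 53, 84], target index=5
L1: h(73,8)=(73*31+8)%997=277 [pair 0] h(92,41)=(92*31+41)%997=899 [pair 1] h(22,21)=(22*31+21)%997=703 [pair 2] h(53,84)=(53*31+84)%997=730 [pair 3] -> [277, 899, 703, 730]
  Sibling for proof at L0: 22
L2: h(277,899)=(277*31+899)%997=513 [pair 0] h(703,730)=(703*31+730)%997=589 [pair 1] -> [513, 589]
  Sibling for proof at L1: 730
L3: h(513,589)=(513*31+589)%997=540 [pair 0] -> [540]
  Sibling for proof at L2: 513
Root: 540
Proof path (sibling hashes from leaf to root): [22, 730, 513]

Answer: 22 730 513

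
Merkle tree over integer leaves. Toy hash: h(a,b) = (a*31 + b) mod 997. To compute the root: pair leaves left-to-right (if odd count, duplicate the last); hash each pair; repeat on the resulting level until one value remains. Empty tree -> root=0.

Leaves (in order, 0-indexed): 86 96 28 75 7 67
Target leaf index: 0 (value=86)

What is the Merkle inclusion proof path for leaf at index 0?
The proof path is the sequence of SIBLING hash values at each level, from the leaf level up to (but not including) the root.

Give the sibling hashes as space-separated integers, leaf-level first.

Answer: 96 943 115

Derivation:
L0 (leaves): [86, 96, 28, 75, 7, 67], target index=0
L1: h(86,96)=(86*31+96)%997=768 [pair 0] h(28,75)=(28*31+75)%997=943 [pair 1] h(7,67)=(7*31+67)%997=284 [pair 2] -> [768, 943, 284]
  Sibling for proof at L0: 96
L2: h(768,943)=(768*31+943)%997=823 [pair 0] h(284,284)=(284*31+284)%997=115 [pair 1] -> [823, 115]
  Sibling for proof at L1: 943
L3: h(823,115)=(823*31+115)%997=703 [pair 0] -> [703]
  Sibling for proof at L2: 115
Root: 703
Proof path (sibling hashes from leaf to root): [96, 943, 115]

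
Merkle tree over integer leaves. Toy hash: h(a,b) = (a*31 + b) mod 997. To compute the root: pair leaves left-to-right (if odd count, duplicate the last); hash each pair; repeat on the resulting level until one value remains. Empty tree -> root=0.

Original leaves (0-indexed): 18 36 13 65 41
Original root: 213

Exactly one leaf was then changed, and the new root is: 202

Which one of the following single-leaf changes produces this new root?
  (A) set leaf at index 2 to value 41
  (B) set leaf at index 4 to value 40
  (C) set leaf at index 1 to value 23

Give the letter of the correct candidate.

Original leaves: [18, 36, 13, 65, 41]
Target new root: 202
Try each candidate change and compute the resulting root:
Candidate A: set leaf[2] = 41 -> leaves = [18, 36, 41, 65, 41]
  L0: [18, 36, 41, 65, 41]
  L1: h(18,36)=(18*31+36)%997=594 h(41,65)=(41*31+65)%997=339 h(41,41)=(41*31+41)%997=315 -> [594, 339, 315]
  L2: h(594,339)=(594*31+339)%997=807 h(315,315)=(315*31+315)%997=110 -> [807, 110]
  L3: h(807,110)=(807*31+110)%997=202 -> [202]
  root = 202 == target 202  ** MATCH **
Candidate B: set leaf[4] = 40 -> leaves = [18, 36, 13, 65, 40]
  L0: [18, 36, 13, 65, 40]
  L1: h(18,36)=(18*31+36)%997=594 h(13,65)=(13*31+65)%997=468 h(40,40)=(40*31+40)%997=283 -> [594, 468, 283]
  L2: h(594,468)=(594*31+468)%997=936 h(283,283)=(283*31+283)%997=83 -> [936, 83]
  L3: h(936,83)=(936*31+83)%997=186 -> [186]
  root = 186 != target 202
Candidate C: set leaf[1] = 23 -> leaves = [18, 23, 13, 65, 41]
  L0: [18, 23, 13, 65, 41]
  L1: h(18,23)=(18*31+23)%997=581 h(13,65)=(13*31+65)%997=468 h(41,41)=(41*31+41)%997=315 -> [581, 468, 315]
  L2: h(581,468)=(581*31+468)%997=533 h(315,315)=(315*31+315)%997=110 -> [533, 110]
  L3: h(533,110)=(533*31+110)%997=681 -> [681]
  root = 681 != target 202
Candidate A produces the target root.

Answer: A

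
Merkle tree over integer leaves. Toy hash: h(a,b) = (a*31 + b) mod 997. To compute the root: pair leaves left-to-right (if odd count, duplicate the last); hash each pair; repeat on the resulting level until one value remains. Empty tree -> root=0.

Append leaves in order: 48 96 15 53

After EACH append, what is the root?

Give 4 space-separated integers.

After append 48 (leaves=[48]):
  L0: [48]
  root=48
After append 96 (leaves=[48, 96]):
  L0: [48, 96]
  L1: h(48,96)=(48*31+96)%997=587 -> [587]
  root=587
After append 15 (leaves=[48, 96, 15]):
  L0: [48, 96, 15]
  L1: h(48,96)=(48*31+96)%997=587 h(15,15)=(15*31+15)%997=480 -> [587, 480]
  L2: h(587,480)=(587*31+480)%997=731 -> [731]
  root=731
After append 53 (leaves=[48, 96, 15, 53]):
  L0: [48, 96, 15, 53]
  L1: h(48,96)=(48*31+96)%997=587 h(15,53)=(15*31+53)%997=518 -> [587, 518]
  L2: h(587,518)=(587*31+518)%997=769 -> [769]
  root=769

Answer: 48 587 731 769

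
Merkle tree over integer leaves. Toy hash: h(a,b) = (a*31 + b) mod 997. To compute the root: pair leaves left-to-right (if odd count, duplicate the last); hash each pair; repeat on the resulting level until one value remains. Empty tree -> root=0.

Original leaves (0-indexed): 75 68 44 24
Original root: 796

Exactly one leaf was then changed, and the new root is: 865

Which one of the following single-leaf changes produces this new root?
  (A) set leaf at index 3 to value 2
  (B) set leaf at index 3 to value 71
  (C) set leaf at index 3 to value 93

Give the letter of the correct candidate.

Answer: C

Derivation:
Original leaves: [75, 68, 44, 24]
Target new root: 865
Try each candidate change and compute the resulting root:
Candidate A: set leaf[3] = 2 -> leaves = [75, 68, 44, 2]
  L0: [75, 68, 44, 2]
  L1: h(75,68)=(75*31+68)%997=399 h(44,2)=(44*31+2)%997=369 -> [399, 369]
  L2: h(399,369)=(399*31+369)%997=774 -> [774]
  root = 774 != target 865
Candidate B: set leaf[3] = 71 -> leaves = [75, 68, 44, 71]
  L0: [75, 68, 44, 71]
  L1: h(75,68)=(75*31+68)%997=399 h(44,71)=(44*31+71)%997=438 -> [399, 438]
  L2: h(399,438)=(399*31+438)%997=843 -> [843]
  root = 843 != target 865
Candidate C: set leaf[3] = 93 -> leaves = [75, 68, 44, 93]
  L0: [75, 68, 44, 93]
  L1: h(75,68)=(75*31+68)%997=399 h(44,93)=(44*31+93)%997=460 -> [399, 460]
  L2: h(399,460)=(399*31+460)%997=865 -> [865]
  root = 865 == target 865  ** MATCH **
Candidate C produces the target root.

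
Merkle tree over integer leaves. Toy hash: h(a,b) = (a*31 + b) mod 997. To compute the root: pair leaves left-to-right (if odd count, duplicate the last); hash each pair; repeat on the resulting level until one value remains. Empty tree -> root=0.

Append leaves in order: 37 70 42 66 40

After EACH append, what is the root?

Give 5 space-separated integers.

Answer: 37 220 188 212 673

Derivation:
After append 37 (leaves=[37]):
  L0: [37]
  root=37
After append 70 (leaves=[37, 70]):
  L0: [37, 70]
  L1: h(37,70)=(37*31+70)%997=220 -> [220]
  root=220
After append 42 (leaves=[37, 70, 42]):
  L0: [37, 70, 42]
  L1: h(37,70)=(37*31+70)%997=220 h(42,42)=(42*31+42)%997=347 -> [220, 347]
  L2: h(220,347)=(220*31+347)%997=188 -> [188]
  root=188
After append 66 (leaves=[37, 70, 42, 66]):
  L0: [37, 70, 42, 66]
  L1: h(37,70)=(37*31+70)%997=220 h(42,66)=(42*31+66)%997=371 -> [220, 371]
  L2: h(220,371)=(220*31+371)%997=212 -> [212]
  root=212
After append 40 (leaves=[37, 70, 42, 66, 40]):
  L0: [37, 70, 42, 66, 40]
  L1: h(37,70)=(37*31+70)%997=220 h(42,66)=(42*31+66)%997=371 h(40,40)=(40*31+40)%997=283 -> [220, 371, 283]
  L2: h(220,371)=(220*31+371)%997=212 h(283,283)=(283*31+283)%997=83 -> [212, 83]
  L3: h(212,83)=(212*31+83)%997=673 -> [673]
  root=673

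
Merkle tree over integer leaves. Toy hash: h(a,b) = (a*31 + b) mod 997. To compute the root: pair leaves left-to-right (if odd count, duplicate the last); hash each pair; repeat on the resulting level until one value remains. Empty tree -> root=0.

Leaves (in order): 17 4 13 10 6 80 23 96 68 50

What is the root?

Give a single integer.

L0: [17, 4, 13, 10, 6, 80, 23, 96, 68, 50]
L1: h(17,4)=(17*31+4)%997=531 h(13,10)=(13*31+10)%997=413 h(6,80)=(6*31+80)%997=266 h(23,96)=(23*31+96)%997=809 h(68,50)=(68*31+50)%997=164 -> [531, 413, 266, 809, 164]
L2: h(531,413)=(531*31+413)%997=922 h(266,809)=(266*31+809)%997=82 h(164,164)=(164*31+164)%997=263 -> [922, 82, 263]
L3: h(922,82)=(922*31+82)%997=748 h(263,263)=(263*31+263)%997=440 -> [748, 440]
L4: h(748,440)=(748*31+440)%997=697 -> [697]

Answer: 697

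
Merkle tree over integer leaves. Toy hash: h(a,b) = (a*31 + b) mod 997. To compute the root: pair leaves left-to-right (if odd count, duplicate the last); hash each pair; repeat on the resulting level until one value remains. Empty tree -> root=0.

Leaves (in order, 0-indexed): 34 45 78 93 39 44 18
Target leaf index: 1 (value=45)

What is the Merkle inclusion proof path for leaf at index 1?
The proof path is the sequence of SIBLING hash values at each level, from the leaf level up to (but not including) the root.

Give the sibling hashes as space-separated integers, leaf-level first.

Answer: 34 517 536

Derivation:
L0 (leaves): [34, 45, 78, 93, 39, 44, 18], target index=1
L1: h(34,45)=(34*31+45)%997=102 [pair 0] h(78,93)=(78*31+93)%997=517 [pair 1] h(39,44)=(39*31+44)%997=256 [pair 2] h(18,18)=(18*31+18)%997=576 [pair 3] -> [102, 517, 256, 576]
  Sibling for proof at L0: 34
L2: h(102,517)=(102*31+517)%997=688 [pair 0] h(256,576)=(256*31+576)%997=536 [pair 1] -> [688, 536]
  Sibling for proof at L1: 517
L3: h(688,536)=(688*31+536)%997=927 [pair 0] -> [927]
  Sibling for proof at L2: 536
Root: 927
Proof path (sibling hashes from leaf to root): [34, 517, 536]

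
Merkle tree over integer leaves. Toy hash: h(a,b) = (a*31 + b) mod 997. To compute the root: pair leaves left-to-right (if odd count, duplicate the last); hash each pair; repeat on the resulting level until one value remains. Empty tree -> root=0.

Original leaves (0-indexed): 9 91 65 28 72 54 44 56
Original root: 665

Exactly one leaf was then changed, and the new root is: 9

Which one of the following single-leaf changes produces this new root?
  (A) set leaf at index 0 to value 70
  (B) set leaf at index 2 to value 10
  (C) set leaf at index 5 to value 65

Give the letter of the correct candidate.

Original leaves: [9, 91, 65, 28, 72, 54, 44, 56]
Target new root: 9
Try each candidate change and compute the resulting root:
Candidate A: set leaf[0] = 70 -> leaves = [70, 91, 65, 28, 72, 54, 44, 56]
  L0: [70, 91, 65, 28, 72, 54, 44, 56]
  L1: h(70,91)=(70*31+91)%997=267 h(65,28)=(65*31+28)%997=49 h(72,54)=(72*31+54)%997=292 h(44,56)=(44*31+56)%997=423 -> [267, 49, 292, 423]
  L2: h(267,49)=(267*31+49)%997=350 h(292,423)=(292*31+423)%997=502 -> [350, 502]
  L3: h(350,502)=(350*31+502)%997=385 -> [385]
  root = 385 != target 9
Candidate B: set leaf[2] = 10 -> leaves = [9, 91, 10, 28, 72, 54, 44, 56]
  L0: [9, 91, 10, 28, 72, 54, 44, 56]
  L1: h(9,91)=(9*31+91)%997=370 h(10,28)=(10*31+28)%997=338 h(72,54)=(72*31+54)%997=292 h(44,56)=(44*31+56)%997=423 -> [370, 338, 292, 423]
  L2: h(370,338)=(370*31+338)%997=841 h(292,423)=(292*31+423)%997=502 -> [841, 502]
  L3: h(841,502)=(841*31+502)%997=651 -> [651]
  root = 651 != target 9
Candidate C: set leaf[5] = 65 -> leaves = [9, 91, 65, 28, 72, 65, 44, 56]
  L0: [9, 91, 65, 28, 72, 65, 44, 56]
  L1: h(9,91)=(9*31+91)%997=370 h(65,28)=(65*31+28)%997=49 h(72,65)=(72*31+65)%997=303 h(44,56)=(44*31+56)%997=423 -> [370, 49, 303, 423]
  L2: h(370,49)=(370*31+49)%997=552 h(303,423)=(303*31+423)%997=843 -> [552, 843]
  L3: h(552,843)=(552*31+843)%997=9 -> [9]
  root = 9 == target 9  ** MATCH **
Candidate C produces the target root.

Answer: C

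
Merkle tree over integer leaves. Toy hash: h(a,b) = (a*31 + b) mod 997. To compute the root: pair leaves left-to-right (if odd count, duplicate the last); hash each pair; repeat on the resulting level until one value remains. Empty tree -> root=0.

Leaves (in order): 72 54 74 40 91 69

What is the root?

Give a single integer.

Answer: 784

Derivation:
L0: [72, 54, 74, 40, 91, 69]
L1: h(72,54)=(72*31+54)%997=292 h(74,40)=(74*31+40)%997=340 h(91,69)=(91*31+69)%997=896 -> [292, 340, 896]
L2: h(292,340)=(292*31+340)%997=419 h(896,896)=(896*31+896)%997=756 -> [419, 756]
L3: h(419,756)=(419*31+756)%997=784 -> [784]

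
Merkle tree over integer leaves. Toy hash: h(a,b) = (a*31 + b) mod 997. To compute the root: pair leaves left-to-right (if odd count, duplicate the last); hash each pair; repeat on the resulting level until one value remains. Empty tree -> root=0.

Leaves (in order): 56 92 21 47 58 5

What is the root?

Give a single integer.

Answer: 565

Derivation:
L0: [56, 92, 21, 47, 58, 5]
L1: h(56,92)=(56*31+92)%997=831 h(21,47)=(21*31+47)%997=698 h(58,5)=(58*31+5)%997=806 -> [831, 698, 806]
L2: h(831,698)=(831*31+698)%997=537 h(806,806)=(806*31+806)%997=867 -> [537, 867]
L3: h(537,867)=(537*31+867)%997=565 -> [565]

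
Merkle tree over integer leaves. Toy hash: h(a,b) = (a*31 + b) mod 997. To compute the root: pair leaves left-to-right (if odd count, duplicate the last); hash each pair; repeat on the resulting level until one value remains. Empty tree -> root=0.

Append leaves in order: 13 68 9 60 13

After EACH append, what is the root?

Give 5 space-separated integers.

After append 13 (leaves=[13]):
  L0: [13]
  root=13
After append 68 (leaves=[13, 68]):
  L0: [13, 68]
  L1: h(13,68)=(13*31+68)%997=471 -> [471]
  root=471
After append 9 (leaves=[13, 68, 9]):
  L0: [13, 68, 9]
  L1: h(13,68)=(13*31+68)%997=471 h(9,9)=(9*31+9)%997=288 -> [471, 288]
  L2: h(471,288)=(471*31+288)%997=931 -> [931]
  root=931
After append 60 (leaves=[13, 68, 9, 60]):
  L0: [13, 68, 9, 60]
  L1: h(13,68)=(13*31+68)%997=471 h(9,60)=(9*31+60)%997=339 -> [471, 339]
  L2: h(471,339)=(471*31+339)%997=982 -> [982]
  root=982
After append 13 (leaves=[13, 68, 9, 60, 13]):
  L0: [13, 68, 9, 60, 13]
  L1: h(13,68)=(13*31+68)%997=471 h(9,60)=(9*31+60)%997=339 h(13,13)=(13*31+13)%997=416 -> [471, 339, 416]
  L2: h(471,339)=(471*31+339)%997=982 h(416,416)=(416*31+416)%997=351 -> [982, 351]
  L3: h(982,351)=(982*31+351)%997=883 -> [883]
  root=883

Answer: 13 471 931 982 883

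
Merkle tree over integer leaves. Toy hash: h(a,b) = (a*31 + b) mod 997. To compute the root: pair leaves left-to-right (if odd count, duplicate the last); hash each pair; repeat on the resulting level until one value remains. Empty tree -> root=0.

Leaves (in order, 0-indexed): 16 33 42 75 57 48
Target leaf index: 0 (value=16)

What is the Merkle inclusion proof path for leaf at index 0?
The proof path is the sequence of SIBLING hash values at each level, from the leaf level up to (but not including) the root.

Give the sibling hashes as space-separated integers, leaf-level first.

L0 (leaves): [16, 33, 42, 75, 57, 48], target index=0
L1: h(16,33)=(16*31+33)%997=529 [pair 0] h(42,75)=(42*31+75)%997=380 [pair 1] h(57,48)=(57*31+48)%997=818 [pair 2] -> [529, 380, 818]
  Sibling for proof at L0: 33
L2: h(529,380)=(529*31+380)%997=827 [pair 0] h(818,818)=(818*31+818)%997=254 [pair 1] -> [827, 254]
  Sibling for proof at L1: 380
L3: h(827,254)=(827*31+254)%997=966 [pair 0] -> [966]
  Sibling for proof at L2: 254
Root: 966
Proof path (sibling hashes from leaf to root): [33, 380, 254]

Answer: 33 380 254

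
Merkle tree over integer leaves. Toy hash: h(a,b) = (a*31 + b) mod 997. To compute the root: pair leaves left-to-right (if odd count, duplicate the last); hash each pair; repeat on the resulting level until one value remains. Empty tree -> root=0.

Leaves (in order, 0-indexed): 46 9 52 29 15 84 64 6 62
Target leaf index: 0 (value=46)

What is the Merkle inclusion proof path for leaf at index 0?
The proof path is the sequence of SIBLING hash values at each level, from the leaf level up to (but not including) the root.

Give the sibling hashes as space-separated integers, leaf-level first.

Answer: 9 644 66 727

Derivation:
L0 (leaves): [46, 9, 52, 29, 15, 84, 64, 6, 62], target index=0
L1: h(46,9)=(46*31+9)%997=438 [pair 0] h(52,29)=(52*31+29)%997=644 [pair 1] h(15,84)=(15*31+84)%997=549 [pair 2] h(64,6)=(64*31+6)%997=993 [pair 3] h(62,62)=(62*31+62)%997=987 [pair 4] -> [438, 644, 549, 993, 987]
  Sibling for proof at L0: 9
L2: h(438,644)=(438*31+644)%997=264 [pair 0] h(549,993)=(549*31+993)%997=66 [pair 1] h(987,987)=(987*31+987)%997=677 [pair 2] -> [264, 66, 677]
  Sibling for proof at L1: 644
L3: h(264,66)=(264*31+66)%997=274 [pair 0] h(677,677)=(677*31+677)%997=727 [pair 1] -> [274, 727]
  Sibling for proof at L2: 66
L4: h(274,727)=(274*31+727)%997=248 [pair 0] -> [248]
  Sibling for proof at L3: 727
Root: 248
Proof path (sibling hashes from leaf to root): [9, 644, 66, 727]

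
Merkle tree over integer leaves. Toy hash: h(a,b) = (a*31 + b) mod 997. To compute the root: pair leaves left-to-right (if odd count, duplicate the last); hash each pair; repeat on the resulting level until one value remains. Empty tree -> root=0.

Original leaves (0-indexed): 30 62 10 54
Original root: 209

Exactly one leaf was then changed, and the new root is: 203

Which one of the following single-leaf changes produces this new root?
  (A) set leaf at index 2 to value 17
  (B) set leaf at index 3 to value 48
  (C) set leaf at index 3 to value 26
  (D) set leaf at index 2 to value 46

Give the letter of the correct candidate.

Original leaves: [30, 62, 10, 54]
Target new root: 203
Try each candidate change and compute the resulting root:
Candidate A: set leaf[2] = 17 -> leaves = [30, 62, 17, 54]
  L0: [30, 62, 17, 54]
  L1: h(30,62)=(30*31+62)%997=992 h(17,54)=(17*31+54)%997=581 -> [992, 581]
  L2: h(992,581)=(992*31+581)%997=426 -> [426]
  root = 426 != target 203
Candidate B: set leaf[3] = 48 -> leaves = [30, 62, 10, 48]
  L0: [30, 62, 10, 48]
  L1: h(30,62)=(30*31+62)%997=992 h(10,48)=(10*31+48)%997=358 -> [992, 358]
  L2: h(992,358)=(992*31+358)%997=203 -> [203]
  root = 203 == target 203  ** MATCH **
Candidate C: set leaf[3] = 26 -> leaves = [30, 62, 10, 26]
  L0: [30, 62, 10, 26]
  L1: h(30,62)=(30*31+62)%997=992 h(10,26)=(10*31+26)%997=336 -> [992, 336]
  L2: h(992,336)=(992*31+336)%997=181 -> [181]
  root = 181 != target 203
Candidate D: set leaf[2] = 46 -> leaves = [30, 62, 46, 54]
  L0: [30, 62, 46, 54]
  L1: h(30,62)=(30*31+62)%997=992 h(46,54)=(46*31+54)%997=483 -> [992, 483]
  L2: h(992,483)=(992*31+483)%997=328 -> [328]
  root = 328 != target 203
Candidate B produces the target root.

Answer: B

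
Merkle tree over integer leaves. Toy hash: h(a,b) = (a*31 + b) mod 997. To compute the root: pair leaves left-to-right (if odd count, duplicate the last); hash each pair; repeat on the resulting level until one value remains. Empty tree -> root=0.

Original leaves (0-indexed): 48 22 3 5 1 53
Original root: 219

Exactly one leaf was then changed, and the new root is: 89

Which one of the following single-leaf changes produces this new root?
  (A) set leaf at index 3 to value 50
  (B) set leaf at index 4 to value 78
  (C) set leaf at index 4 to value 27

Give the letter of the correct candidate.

Answer: C

Derivation:
Original leaves: [48, 22, 3, 5, 1, 53]
Target new root: 89
Try each candidate change and compute the resulting root:
Candidate A: set leaf[3] = 50 -> leaves = [48, 22, 3, 50, 1, 53]
  L0: [48, 22, 3, 50, 1, 53]
  L1: h(48,22)=(48*31+22)%997=513 h(3,50)=(3*31+50)%997=143 h(1,53)=(1*31+53)%997=84 -> [513, 143, 84]
  L2: h(513,143)=(513*31+143)%997=94 h(84,84)=(84*31+84)%997=694 -> [94, 694]
  L3: h(94,694)=(94*31+694)%997=617 -> [617]
  root = 617 != target 89
Candidate B: set leaf[4] = 78 -> leaves = [48, 22, 3, 5, 78, 53]
  L0: [48, 22, 3, 5, 78, 53]
  L1: h(48,22)=(48*31+22)%997=513 h(3,5)=(3*31+5)%997=98 h(78,53)=(78*31+53)%997=477 -> [513, 98, 477]
  L2: h(513,98)=(513*31+98)%997=49 h(477,477)=(477*31+477)%997=309 -> [49, 309]
  L3: h(49,309)=(49*31+309)%997=831 -> [831]
  root = 831 != target 89
Candidate C: set leaf[4] = 27 -> leaves = [48, 22, 3, 5, 27, 53]
  L0: [48, 22, 3, 5, 27, 53]
  L1: h(48,22)=(48*31+22)%997=513 h(3,5)=(3*31+5)%997=98 h(27,53)=(27*31+53)%997=890 -> [513, 98, 890]
  L2: h(513,98)=(513*31+98)%997=49 h(890,890)=(890*31+890)%997=564 -> [49, 564]
  L3: h(49,564)=(49*31+564)%997=89 -> [89]
  root = 89 == target 89  ** MATCH **
Candidate C produces the target root.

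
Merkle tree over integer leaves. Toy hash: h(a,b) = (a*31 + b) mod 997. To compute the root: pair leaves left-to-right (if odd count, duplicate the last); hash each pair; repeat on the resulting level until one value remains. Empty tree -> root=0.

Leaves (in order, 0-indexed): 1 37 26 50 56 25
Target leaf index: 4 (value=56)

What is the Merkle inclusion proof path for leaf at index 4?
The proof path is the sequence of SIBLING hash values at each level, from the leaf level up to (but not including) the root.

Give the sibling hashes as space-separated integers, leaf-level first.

Answer: 25 764 970

Derivation:
L0 (leaves): [1, 37, 26, 50, 56, 25], target index=4
L1: h(1,37)=(1*31+37)%997=68 [pair 0] h(26,50)=(26*31+50)%997=856 [pair 1] h(56,25)=(56*31+25)%997=764 [pair 2] -> [68, 856, 764]
  Sibling for proof at L0: 25
L2: h(68,856)=(68*31+856)%997=970 [pair 0] h(764,764)=(764*31+764)%997=520 [pair 1] -> [970, 520]
  Sibling for proof at L1: 764
L3: h(970,520)=(970*31+520)%997=680 [pair 0] -> [680]
  Sibling for proof at L2: 970
Root: 680
Proof path (sibling hashes from leaf to root): [25, 764, 970]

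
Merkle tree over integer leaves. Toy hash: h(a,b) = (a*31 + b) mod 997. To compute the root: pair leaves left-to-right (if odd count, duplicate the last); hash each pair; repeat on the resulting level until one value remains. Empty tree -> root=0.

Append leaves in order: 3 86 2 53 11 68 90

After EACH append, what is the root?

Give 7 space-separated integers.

After append 3 (leaves=[3]):
  L0: [3]
  root=3
After append 86 (leaves=[3, 86]):
  L0: [3, 86]
  L1: h(3,86)=(3*31+86)%997=179 -> [179]
  root=179
After append 2 (leaves=[3, 86, 2]):
  L0: [3, 86, 2]
  L1: h(3,86)=(3*31+86)%997=179 h(2,2)=(2*31+2)%997=64 -> [179, 64]
  L2: h(179,64)=(179*31+64)%997=628 -> [628]
  root=628
After append 53 (leaves=[3, 86, 2, 53]):
  L0: [3, 86, 2, 53]
  L1: h(3,86)=(3*31+86)%997=179 h(2,53)=(2*31+53)%997=115 -> [179, 115]
  L2: h(179,115)=(179*31+115)%997=679 -> [679]
  root=679
After append 11 (leaves=[3, 86, 2, 53, 11]):
  L0: [3, 86, 2, 53, 11]
  L1: h(3,86)=(3*31+86)%997=179 h(2,53)=(2*31+53)%997=115 h(11,11)=(11*31+11)%997=352 -> [179, 115, 352]
  L2: h(179,115)=(179*31+115)%997=679 h(352,352)=(352*31+352)%997=297 -> [679, 297]
  L3: h(679,297)=(679*31+297)%997=409 -> [409]
  root=409
After append 68 (leaves=[3, 86, 2, 53, 11, 68]):
  L0: [3, 86, 2, 53, 11, 68]
  L1: h(3,86)=(3*31+86)%997=179 h(2,53)=(2*31+53)%997=115 h(11,68)=(11*31+68)%997=409 -> [179, 115, 409]
  L2: h(179,115)=(179*31+115)%997=679 h(409,409)=(409*31+409)%997=127 -> [679, 127]
  L3: h(679,127)=(679*31+127)%997=239 -> [239]
  root=239
After append 90 (leaves=[3, 86, 2, 53, 11, 68, 90]):
  L0: [3, 86, 2, 53, 11, 68, 90]
  L1: h(3,86)=(3*31+86)%997=179 h(2,53)=(2*31+53)%997=115 h(11,68)=(11*31+68)%997=409 h(90,90)=(90*31+90)%997=886 -> [179, 115, 409, 886]
  L2: h(179,115)=(179*31+115)%997=679 h(409,886)=(409*31+886)%997=604 -> [679, 604]
  L3: h(679,604)=(679*31+604)%997=716 -> [716]
  root=716

Answer: 3 179 628 679 409 239 716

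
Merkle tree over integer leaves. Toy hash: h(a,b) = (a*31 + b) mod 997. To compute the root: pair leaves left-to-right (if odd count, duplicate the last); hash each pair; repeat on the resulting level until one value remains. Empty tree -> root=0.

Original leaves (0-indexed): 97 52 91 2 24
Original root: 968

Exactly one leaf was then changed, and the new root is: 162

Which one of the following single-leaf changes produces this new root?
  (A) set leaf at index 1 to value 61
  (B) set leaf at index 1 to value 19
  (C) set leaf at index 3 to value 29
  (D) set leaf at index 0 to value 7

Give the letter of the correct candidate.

Original leaves: [97, 52, 91, 2, 24]
Target new root: 162
Try each candidate change and compute the resulting root:
Candidate A: set leaf[1] = 61 -> leaves = [97, 61, 91, 2, 24]
  L0: [97, 61, 91, 2, 24]
  L1: h(97,61)=(97*31+61)%997=77 h(91,2)=(91*31+2)%997=829 h(24,24)=(24*31+24)%997=768 -> [77, 829, 768]
  L2: h(77,829)=(77*31+829)%997=225 h(768,768)=(768*31+768)%997=648 -> [225, 648]
  L3: h(225,648)=(225*31+648)%997=644 -> [644]
  root = 644 != target 162
Candidate B: set leaf[1] = 19 -> leaves = [97, 19, 91, 2, 24]
  L0: [97, 19, 91, 2, 24]
  L1: h(97,19)=(97*31+19)%997=35 h(91,2)=(91*31+2)%997=829 h(24,24)=(24*31+24)%997=768 -> [35, 829, 768]
  L2: h(35,829)=(35*31+829)%997=917 h(768,768)=(768*31+768)%997=648 -> [917, 648]
  L3: h(917,648)=(917*31+648)%997=162 -> [162]
  root = 162 == target 162  ** MATCH **
Candidate C: set leaf[3] = 29 -> leaves = [97, 52, 91, 29, 24]
  L0: [97, 52, 91, 29, 24]
  L1: h(97,52)=(97*31+52)%997=68 h(91,29)=(91*31+29)%997=856 h(24,24)=(24*31+24)%997=768 -> [68, 856, 768]
  L2: h(68,856)=(68*31+856)%997=970 h(768,768)=(768*31+768)%997=648 -> [970, 648]
  L3: h(970,648)=(970*31+648)%997=808 -> [808]
  root = 808 != target 162
Candidate D: set leaf[0] = 7 -> leaves = [7, 52, 91, 2, 24]
  L0: [7, 52, 91, 2, 24]
  L1: h(7,52)=(7*31+52)%997=269 h(91,2)=(91*31+2)%997=829 h(24,24)=(24*31+24)%997=768 -> [269, 829, 768]
  L2: h(269,829)=(269*31+829)%997=195 h(768,768)=(768*31+768)%997=648 -> [195, 648]
  L3: h(195,648)=(195*31+648)%997=711 -> [711]
  root = 711 != target 162
Candidate B produces the target root.

Answer: B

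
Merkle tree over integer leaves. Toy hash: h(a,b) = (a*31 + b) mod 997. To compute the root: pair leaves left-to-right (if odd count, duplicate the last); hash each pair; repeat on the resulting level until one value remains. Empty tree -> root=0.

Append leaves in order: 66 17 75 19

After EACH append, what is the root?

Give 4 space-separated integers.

Answer: 66 69 551 495

Derivation:
After append 66 (leaves=[66]):
  L0: [66]
  root=66
After append 17 (leaves=[66, 17]):
  L0: [66, 17]
  L1: h(66,17)=(66*31+17)%997=69 -> [69]
  root=69
After append 75 (leaves=[66, 17, 75]):
  L0: [66, 17, 75]
  L1: h(66,17)=(66*31+17)%997=69 h(75,75)=(75*31+75)%997=406 -> [69, 406]
  L2: h(69,406)=(69*31+406)%997=551 -> [551]
  root=551
After append 19 (leaves=[66, 17, 75, 19]):
  L0: [66, 17, 75, 19]
  L1: h(66,17)=(66*31+17)%997=69 h(75,19)=(75*31+19)%997=350 -> [69, 350]
  L2: h(69,350)=(69*31+350)%997=495 -> [495]
  root=495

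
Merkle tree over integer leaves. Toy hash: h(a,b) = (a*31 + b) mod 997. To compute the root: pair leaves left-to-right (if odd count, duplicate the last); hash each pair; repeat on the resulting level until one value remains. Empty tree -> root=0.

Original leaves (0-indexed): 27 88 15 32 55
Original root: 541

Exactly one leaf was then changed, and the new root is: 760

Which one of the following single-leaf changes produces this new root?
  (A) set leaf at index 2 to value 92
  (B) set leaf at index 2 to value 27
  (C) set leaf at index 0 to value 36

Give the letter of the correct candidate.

Answer: A

Derivation:
Original leaves: [27, 88, 15, 32, 55]
Target new root: 760
Try each candidate change and compute the resulting root:
Candidate A: set leaf[2] = 92 -> leaves = [27, 88, 92, 32, 55]
  L0: [27, 88, 92, 32, 55]
  L1: h(27,88)=(27*31+88)%997=925 h(92,32)=(92*31+32)%997=890 h(55,55)=(55*31+55)%997=763 -> [925, 890, 763]
  L2: h(925,890)=(925*31+890)%997=652 h(763,763)=(763*31+763)%997=488 -> [652, 488]
  L3: h(652,488)=(652*31+488)%997=760 -> [760]
  root = 760 == target 760  ** MATCH **
Candidate B: set leaf[2] = 27 -> leaves = [27, 88, 27, 32, 55]
  L0: [27, 88, 27, 32, 55]
  L1: h(27,88)=(27*31+88)%997=925 h(27,32)=(27*31+32)%997=869 h(55,55)=(55*31+55)%997=763 -> [925, 869, 763]
  L2: h(925,869)=(925*31+869)%997=631 h(763,763)=(763*31+763)%997=488 -> [631, 488]
  L3: h(631,488)=(631*31+488)%997=109 -> [109]
  root = 109 != target 760
Candidate C: set leaf[0] = 36 -> leaves = [36, 88, 15, 32, 55]
  L0: [36, 88, 15, 32, 55]
  L1: h(36,88)=(36*31+88)%997=207 h(15,32)=(15*31+32)%997=497 h(55,55)=(55*31+55)%997=763 -> [207, 497, 763]
  L2: h(207,497)=(207*31+497)%997=932 h(763,763)=(763*31+763)%997=488 -> [932, 488]
  L3: h(932,488)=(932*31+488)%997=467 -> [467]
  root = 467 != target 760
Candidate A produces the target root.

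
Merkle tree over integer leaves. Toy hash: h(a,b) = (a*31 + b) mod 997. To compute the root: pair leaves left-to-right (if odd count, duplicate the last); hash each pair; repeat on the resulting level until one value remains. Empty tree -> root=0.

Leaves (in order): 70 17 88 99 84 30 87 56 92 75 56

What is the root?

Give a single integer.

L0: [70, 17, 88, 99, 84, 30, 87, 56, 92, 75, 56]
L1: h(70,17)=(70*31+17)%997=193 h(88,99)=(88*31+99)%997=833 h(84,30)=(84*31+30)%997=640 h(87,56)=(87*31+56)%997=759 h(92,75)=(92*31+75)%997=933 h(56,56)=(56*31+56)%997=795 -> [193, 833, 640, 759, 933, 795]
L2: h(193,833)=(193*31+833)%997=834 h(640,759)=(640*31+759)%997=659 h(933,795)=(933*31+795)%997=805 -> [834, 659, 805]
L3: h(834,659)=(834*31+659)%997=591 h(805,805)=(805*31+805)%997=835 -> [591, 835]
L4: h(591,835)=(591*31+835)%997=213 -> [213]

Answer: 213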